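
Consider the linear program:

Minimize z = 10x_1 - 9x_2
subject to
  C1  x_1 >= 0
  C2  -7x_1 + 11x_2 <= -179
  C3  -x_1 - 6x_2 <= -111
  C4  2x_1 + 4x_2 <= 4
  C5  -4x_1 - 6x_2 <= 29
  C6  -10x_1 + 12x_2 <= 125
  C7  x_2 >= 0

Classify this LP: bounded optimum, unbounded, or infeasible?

The boundaries -7x_1 + 11x_2 = -179 and -x_1 - 6x_2 = -111 meet at (2295/53, 598/53), but that point violates 2x_1 + 4x_2 ≤ 4. Every candidate vertex is excluded by some other constraint, so the feasible region is empty.

infeasible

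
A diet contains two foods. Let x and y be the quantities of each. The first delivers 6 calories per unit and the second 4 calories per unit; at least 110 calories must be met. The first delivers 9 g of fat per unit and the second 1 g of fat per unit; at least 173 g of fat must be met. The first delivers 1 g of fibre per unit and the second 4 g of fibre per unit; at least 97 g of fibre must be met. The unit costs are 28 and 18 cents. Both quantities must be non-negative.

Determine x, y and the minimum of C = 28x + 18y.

Feasible corners and C = 28x + 18y:
  (0, 173) → C = 3114
  (97, 0) → C = 2716
  (17, 20) → C = 836
The feasible region is unbounded (it extends along (0, 1), (1, 0)), but C strictly increases along every unbounded feasible direction, so there is no improving ray and the minimum is attained at a vertex.

x = 17, y = 20, minimum C = 836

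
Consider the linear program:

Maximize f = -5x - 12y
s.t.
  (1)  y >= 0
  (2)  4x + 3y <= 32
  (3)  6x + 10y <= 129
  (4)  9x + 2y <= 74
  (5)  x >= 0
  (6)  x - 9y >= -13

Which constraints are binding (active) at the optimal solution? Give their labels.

Feasible corners and f = -5x - 12y:
  (8, 0) → f = -40
  (0, 0) → f = 0
  (83/13, 28/13) → f = -751/13
  (0, 13/9) → f = -52/3

The maximum is at (0, 0). Substituting into each constraint, equality holds for (1) and (5); the remaining constraints have slack.

(1) and (5)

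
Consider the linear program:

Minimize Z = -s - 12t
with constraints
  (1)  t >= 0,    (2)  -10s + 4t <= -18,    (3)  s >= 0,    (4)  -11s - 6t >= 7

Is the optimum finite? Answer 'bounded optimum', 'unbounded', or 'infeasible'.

The boundaries t = 0 and -10s + 4t = -18 meet at (9/5, 0), but that point violates -11s - 6t ≥ 7. Every candidate vertex is excluded by some other constraint, so the feasible region is empty.

infeasible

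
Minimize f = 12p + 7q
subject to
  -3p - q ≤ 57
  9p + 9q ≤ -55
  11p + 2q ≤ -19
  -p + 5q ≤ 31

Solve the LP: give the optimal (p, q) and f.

Vertices and f = 12p + 7q:
  (19, -114) → f = -570
  (-79/4, 9/4) → f = -885/4
  (-61/81, -434/81) → f = -3770/81
  (-277/27, 112/27) → f = -2540/27

The optimum lies where -3p - q = 57 and 11p + 2q = -19.
Solving simultaneously gives p = 19, q = -114.

p = 19, q = -114, minimum f = -570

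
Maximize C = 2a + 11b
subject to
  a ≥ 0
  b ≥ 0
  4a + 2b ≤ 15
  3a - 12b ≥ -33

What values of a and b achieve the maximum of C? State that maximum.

The optimum lies where 4a + 2b = 15 and 3a - 12b = -33.
Solving simultaneously gives a = 19/9, b = 59/18.

a = 19/9, b = 59/18, maximum C = 725/18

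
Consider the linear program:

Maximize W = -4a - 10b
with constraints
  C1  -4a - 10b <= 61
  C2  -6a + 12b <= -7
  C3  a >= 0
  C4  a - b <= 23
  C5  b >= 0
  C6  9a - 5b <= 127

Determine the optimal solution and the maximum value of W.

a = 7/6, b = 0, maximum W = -14/3

Extreme points and W = -4a - 10b:
  (7/6, 0) → W = -14/3
  (1489/78, 233/26) → W = -6473/39
  (127/9, 0) → W = -508/9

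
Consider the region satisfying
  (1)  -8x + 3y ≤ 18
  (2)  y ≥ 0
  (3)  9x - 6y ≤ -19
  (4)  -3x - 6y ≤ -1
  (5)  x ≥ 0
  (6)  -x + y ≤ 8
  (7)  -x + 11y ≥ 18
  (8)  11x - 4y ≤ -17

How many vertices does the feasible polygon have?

Intersecting each pair of boundary lines and keeping only the points that satisfy every inequality leaves:
  (0, 6)
  (6/5, 46/5)
  (0, 17/4)
  (15/7, 71/7)

4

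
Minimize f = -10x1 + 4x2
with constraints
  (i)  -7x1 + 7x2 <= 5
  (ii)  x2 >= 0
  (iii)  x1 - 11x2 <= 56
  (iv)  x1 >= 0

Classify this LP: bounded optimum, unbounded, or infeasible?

unbounded

From the feasible point (0, 5/7), moving in the direction (11, 1) keeps every constraint satisfied while f decreases without bound.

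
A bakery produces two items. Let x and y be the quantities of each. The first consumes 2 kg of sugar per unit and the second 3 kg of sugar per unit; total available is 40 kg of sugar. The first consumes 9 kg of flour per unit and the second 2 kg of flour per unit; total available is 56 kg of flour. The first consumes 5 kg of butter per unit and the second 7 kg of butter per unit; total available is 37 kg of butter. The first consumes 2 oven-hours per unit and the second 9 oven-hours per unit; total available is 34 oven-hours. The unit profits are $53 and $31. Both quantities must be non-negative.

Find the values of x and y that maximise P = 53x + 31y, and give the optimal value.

x = 6, y = 1, maximum P = 349

Extreme points and P = 53x + 31y:
  (0, 0) → P = 0
  (0, 34/9) → P = 1054/9
  (56/9, 0) → P = 2968/9
  (6, 1) → P = 349
  (95/31, 96/31) → P = 8011/31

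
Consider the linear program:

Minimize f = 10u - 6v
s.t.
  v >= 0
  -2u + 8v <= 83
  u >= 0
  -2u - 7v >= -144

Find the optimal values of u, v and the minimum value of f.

Extreme points and f = 10u - 6v:
  (0, 0) → f = 0
  (72, 0) → f = 720
  (0, 83/8) → f = -249/4
  (571/30, 227/15) → f = 1493/15

u = 0, v = 83/8, minimum f = -249/4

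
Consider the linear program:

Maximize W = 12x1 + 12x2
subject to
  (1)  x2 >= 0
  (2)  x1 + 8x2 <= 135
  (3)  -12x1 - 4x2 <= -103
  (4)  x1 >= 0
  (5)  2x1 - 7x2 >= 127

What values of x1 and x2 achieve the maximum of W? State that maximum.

x1 = 135, x2 = 0, maximum W = 1620

Corner points and W = 12x1 + 12x2:
  (135, 0) → W = 1620
  (127/2, 0) → W = 762
  (1961/23, 143/23) → W = 25248/23

The optimum lies where x2 = 0 and x1 + 8x2 = 135.
Solving simultaneously gives x1 = 135, x2 = 0.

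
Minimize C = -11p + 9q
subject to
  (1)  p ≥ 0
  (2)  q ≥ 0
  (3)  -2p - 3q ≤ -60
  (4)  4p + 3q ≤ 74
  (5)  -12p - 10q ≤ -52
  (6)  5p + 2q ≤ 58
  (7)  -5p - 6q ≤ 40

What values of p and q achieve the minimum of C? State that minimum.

p = 54/11, q = 184/11, minimum C = 1062/11

Corner points and C = -11p + 9q:
  (0, 20) → C = 180
  (0, 74/3) → C = 222
  (54/11, 184/11) → C = 1062/11
  (26/7, 138/7) → C = 956/7

The optimum lies where -2p - 3q = -60 and 5p + 2q = 58.
Solving simultaneously gives p = 54/11, q = 184/11.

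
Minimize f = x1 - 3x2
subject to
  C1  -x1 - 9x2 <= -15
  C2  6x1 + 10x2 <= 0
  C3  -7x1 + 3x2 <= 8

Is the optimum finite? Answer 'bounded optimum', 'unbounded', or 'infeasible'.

infeasible

The boundaries -x1 - 9x2 = -15 and 6x1 + 10x2 = 0 meet at (-75/22, 45/22), but that point violates -7x1 + 3x2 ≤ 8. Every candidate vertex is excluded by some other constraint, so the feasible region is empty.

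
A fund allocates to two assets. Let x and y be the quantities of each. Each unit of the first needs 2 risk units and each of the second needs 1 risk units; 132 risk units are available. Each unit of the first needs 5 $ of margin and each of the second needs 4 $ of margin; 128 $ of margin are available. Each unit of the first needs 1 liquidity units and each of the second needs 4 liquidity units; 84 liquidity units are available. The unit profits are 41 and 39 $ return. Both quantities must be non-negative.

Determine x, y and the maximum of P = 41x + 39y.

The optimum lies where 5x + 4y = 128 and x + 4y = 84.
Solving simultaneously gives x = 11, y = 73/4.

x = 11, y = 73/4, maximum P = 4651/4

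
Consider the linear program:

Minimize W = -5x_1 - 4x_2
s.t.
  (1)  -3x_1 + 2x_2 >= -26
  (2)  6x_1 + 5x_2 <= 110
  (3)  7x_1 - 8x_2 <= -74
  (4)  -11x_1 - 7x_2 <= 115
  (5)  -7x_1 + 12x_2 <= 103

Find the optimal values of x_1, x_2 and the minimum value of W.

x_1 = -16/7, x_2 = 29/4, minimum W = -123/7

Extreme points and W = -5x_1 - 4x_2:
  (-1438/137, 9/137) → W = 7154/137
  (-16/7, 29/4) → W = -123/7
  (-2101/181, 328/181) → W = 9193/181

At the optimal vertex, 7x_1 - 8x_2 = -74 and -7x_1 + 12x_2 = 103.
Solving simultaneously gives x_1 = -16/7, x_2 = 29/4.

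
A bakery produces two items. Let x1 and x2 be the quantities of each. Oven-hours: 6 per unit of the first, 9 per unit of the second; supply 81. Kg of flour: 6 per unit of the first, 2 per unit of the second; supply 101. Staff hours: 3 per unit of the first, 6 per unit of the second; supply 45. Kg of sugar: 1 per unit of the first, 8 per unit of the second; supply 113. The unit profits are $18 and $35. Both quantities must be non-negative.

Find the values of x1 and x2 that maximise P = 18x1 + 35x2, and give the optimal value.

x1 = 9, x2 = 3, maximum P = 267

Feasible corners and P = 18x1 + 35x2:
  (0, 0) → P = 0
  (0, 15/2) → P = 525/2
  (27/2, 0) → P = 243
  (9, 3) → P = 267

The binding constraints are 6x1 + 9x2 = 81 and 3x1 + 6x2 = 45.
Solving simultaneously gives x1 = 9, x2 = 3.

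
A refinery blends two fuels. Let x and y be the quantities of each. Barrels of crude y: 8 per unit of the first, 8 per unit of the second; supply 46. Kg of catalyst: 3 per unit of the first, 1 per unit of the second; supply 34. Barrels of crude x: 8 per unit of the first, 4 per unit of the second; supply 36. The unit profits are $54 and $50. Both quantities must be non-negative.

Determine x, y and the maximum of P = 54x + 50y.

Extreme points and P = 54x + 50y:
  (0, 0) → P = 0
  (0, 23/4) → P = 575/2
  (9/2, 0) → P = 243
  (13/4, 5/2) → P = 601/2

x = 13/4, y = 5/2, maximum P = 601/2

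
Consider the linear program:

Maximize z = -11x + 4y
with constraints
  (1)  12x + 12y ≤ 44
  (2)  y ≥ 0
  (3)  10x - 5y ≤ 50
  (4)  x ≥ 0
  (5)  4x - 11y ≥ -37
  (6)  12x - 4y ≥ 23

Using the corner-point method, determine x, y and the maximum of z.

x = 113/48, y = 21/16, maximum z = -991/48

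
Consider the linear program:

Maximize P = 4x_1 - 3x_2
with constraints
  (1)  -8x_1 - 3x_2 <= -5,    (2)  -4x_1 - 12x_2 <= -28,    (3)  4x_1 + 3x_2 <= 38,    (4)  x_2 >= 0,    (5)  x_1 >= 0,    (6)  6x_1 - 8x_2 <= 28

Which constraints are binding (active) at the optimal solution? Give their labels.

Feasible corners and P = 4x_1 - 3x_2:
  (0, 7/3) → P = -7
  (70/13, 7/13) → P = 259/13
  (0, 38/3) → P = -38
  (194/25, 58/25) → P = 602/25

The maximum is at (194/25, 58/25). Substituting into each constraint, equality holds for (3) and (6); the remaining constraints have slack.

(3) and (6)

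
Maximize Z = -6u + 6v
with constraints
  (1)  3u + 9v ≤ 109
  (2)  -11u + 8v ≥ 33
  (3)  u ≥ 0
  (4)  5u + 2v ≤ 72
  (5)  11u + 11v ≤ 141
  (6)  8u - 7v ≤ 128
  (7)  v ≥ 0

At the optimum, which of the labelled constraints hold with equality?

(1) and (3)

Extreme points and Z = -6u + 6v:
  (0, 109/9) → Z = 218/3
  (35/33, 388/33) → Z = 706/11
  (0, 33/8) → Z = 99/4
  (765/209, 174/19) → Z = 6894/209

The maximum is at (0, 109/9). Substituting into each constraint, equality holds for (1) and (3); the remaining constraints have slack.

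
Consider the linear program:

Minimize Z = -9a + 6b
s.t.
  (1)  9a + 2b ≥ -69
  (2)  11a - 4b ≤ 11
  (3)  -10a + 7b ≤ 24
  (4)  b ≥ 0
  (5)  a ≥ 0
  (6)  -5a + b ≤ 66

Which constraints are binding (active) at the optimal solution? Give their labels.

(2) and (4)

Extreme points and Z = -9a + 6b:
  (173/37, 374/37) → Z = 687/37
  (1, 0) → Z = -9
  (0, 24/7) → Z = 144/7
  (0, 0) → Z = 0

The minimum is at (1, 0). Substituting into each constraint, equality holds for (2) and (4); the remaining constraints have slack.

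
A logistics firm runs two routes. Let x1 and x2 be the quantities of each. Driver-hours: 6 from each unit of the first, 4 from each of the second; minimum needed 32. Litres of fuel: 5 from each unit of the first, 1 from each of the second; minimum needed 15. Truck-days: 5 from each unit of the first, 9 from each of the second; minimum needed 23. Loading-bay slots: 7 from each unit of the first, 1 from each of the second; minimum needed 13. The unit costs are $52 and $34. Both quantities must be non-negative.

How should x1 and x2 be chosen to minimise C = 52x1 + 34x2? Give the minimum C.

Extreme points and C = 52x1 + 34x2:
  (0, 15) → C = 510
  (16/3, 0) → C = 832/3
  (2, 5) → C = 274
The feasible region is unbounded (it extends along (0, 1), (1, 0)), but C strictly increases along every unbounded feasible direction, so there is no improving ray and the minimum is attained at a vertex.

The binding constraints are 6x1 + 4x2 = 32 and 5x1 + x2 = 15.
Solving simultaneously gives x1 = 2, x2 = 5.

x1 = 2, x2 = 5, minimum C = 274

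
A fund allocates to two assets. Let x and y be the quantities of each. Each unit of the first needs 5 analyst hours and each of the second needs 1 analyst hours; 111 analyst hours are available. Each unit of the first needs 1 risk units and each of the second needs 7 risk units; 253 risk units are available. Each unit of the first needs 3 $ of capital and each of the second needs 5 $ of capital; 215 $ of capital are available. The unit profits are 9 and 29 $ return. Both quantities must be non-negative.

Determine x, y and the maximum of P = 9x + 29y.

x = 15, y = 34, maximum P = 1121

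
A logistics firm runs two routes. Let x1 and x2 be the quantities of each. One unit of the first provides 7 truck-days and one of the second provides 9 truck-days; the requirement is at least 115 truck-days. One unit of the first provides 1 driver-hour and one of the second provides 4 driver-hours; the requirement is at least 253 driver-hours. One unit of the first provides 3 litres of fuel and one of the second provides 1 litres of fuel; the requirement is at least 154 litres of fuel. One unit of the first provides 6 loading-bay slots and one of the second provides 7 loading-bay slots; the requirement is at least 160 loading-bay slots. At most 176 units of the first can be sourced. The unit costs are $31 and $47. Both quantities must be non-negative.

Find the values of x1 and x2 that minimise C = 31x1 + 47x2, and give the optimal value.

Vertices and C = 31x1 + 47x2:
  (0, 154) → C = 7238
  (33, 55) → C = 3608
  (176, 77/4) → C = 25443/4
The feasible region is unbounded (it extends along (0, 1)), but C strictly increases along every unbounded feasible direction, so there is no improving ray and the minimum is attained at a vertex.

x1 = 33, x2 = 55, minimum C = 3608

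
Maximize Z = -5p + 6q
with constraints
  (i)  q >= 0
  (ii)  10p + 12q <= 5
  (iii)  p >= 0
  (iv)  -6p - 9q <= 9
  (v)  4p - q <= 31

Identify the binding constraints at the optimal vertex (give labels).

(ii) and (iii)

Vertices and Z = -5p + 6q:
  (1/2, 0) → Z = -5/2
  (0, 0) → Z = 0
  (0, 5/12) → Z = 5/2

The maximum is at (0, 5/12). Substituting into each constraint, equality holds for (ii) and (iii); the remaining constraints have slack.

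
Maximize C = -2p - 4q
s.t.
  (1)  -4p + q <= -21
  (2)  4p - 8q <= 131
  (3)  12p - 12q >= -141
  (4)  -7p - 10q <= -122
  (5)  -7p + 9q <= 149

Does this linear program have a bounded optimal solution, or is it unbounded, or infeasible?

bounded optimum

Feasible corners and C = -2p - 4q:
  (131/12, 68/3) → C = -225/2
  (332/47, 341/47) → C = -2028/47
  (381/16, -143/32) → C = -119/4
  (173/8, 267/8) → C = -707/4
The feasible region has finitely many vertices and no improving ray; the maximum is -119/4 at (381/16, -143/32).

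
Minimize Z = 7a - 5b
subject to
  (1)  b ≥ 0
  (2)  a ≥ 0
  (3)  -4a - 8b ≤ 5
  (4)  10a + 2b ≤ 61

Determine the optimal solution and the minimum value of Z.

Feasible corners and Z = 7a - 5b:
  (0, 0) → Z = 0
  (61/10, 0) → Z = 427/10
  (0, 61/2) → Z = -305/2

The optimum lies where a = 0 and 10a + 2b = 61.
Solving simultaneously gives a = 0, b = 61/2.

a = 0, b = 61/2, minimum Z = -305/2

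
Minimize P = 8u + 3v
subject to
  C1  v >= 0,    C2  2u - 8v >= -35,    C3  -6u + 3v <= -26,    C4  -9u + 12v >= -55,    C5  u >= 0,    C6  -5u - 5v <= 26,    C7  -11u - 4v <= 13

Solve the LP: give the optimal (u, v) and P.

Corner points and P = 8u + 3v:
  (13/3, 0) → P = 104/3
  (55/9, 0) → P = 440/9
  (313/42, 131/21) → P = 235/3
  (215/12, 425/48) → P = 8155/48

The optimum lies where v = 0 and -6u + 3v = -26.
Solving simultaneously gives u = 13/3, v = 0.

u = 13/3, v = 0, minimum P = 104/3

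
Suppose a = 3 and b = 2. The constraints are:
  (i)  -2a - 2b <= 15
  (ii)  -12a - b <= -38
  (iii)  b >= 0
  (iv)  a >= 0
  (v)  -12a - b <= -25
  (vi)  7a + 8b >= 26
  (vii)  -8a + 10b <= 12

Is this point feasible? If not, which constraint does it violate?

(i): -10 ≤ 15 ✓
(ii): -38 ≤ -38 ✓
(iii): 2 ≥ 0 ✓
(iv): 3 ≥ 0 ✓
(v): -38 ≤ -25 ✓
(vi): 37 ≥ 26 ✓
(vii): -4 ≤ 12 ✓

feasible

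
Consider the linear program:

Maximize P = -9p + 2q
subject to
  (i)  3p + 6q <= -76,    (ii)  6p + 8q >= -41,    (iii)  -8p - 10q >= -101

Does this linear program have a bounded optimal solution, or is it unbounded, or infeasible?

bounded optimum

Extreme points and P = -9p + 2q:
  (181/6, -111/4) → P = -327
  (683/9, -911/18) → P = -7058/9
  (609/2, -467/2) → P = -6415/2
The feasible region has finitely many vertices and no improving ray; the maximum is -327 at (181/6, -111/4).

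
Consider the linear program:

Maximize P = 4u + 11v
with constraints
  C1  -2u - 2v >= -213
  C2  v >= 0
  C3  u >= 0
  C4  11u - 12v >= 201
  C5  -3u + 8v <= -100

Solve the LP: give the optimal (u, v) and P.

u = 952/11, v = 439/22, maximum P = 12445/22

Vertices and P = 4u + 11v:
  (213/2, 0) → P = 426
  (952/11, 439/22) → P = 12445/22
  (100/3, 0) → P = 400/3

The binding constraints are -2u - 2v = -213 and -3u + 8v = -100.
Solving simultaneously gives u = 952/11, v = 439/22.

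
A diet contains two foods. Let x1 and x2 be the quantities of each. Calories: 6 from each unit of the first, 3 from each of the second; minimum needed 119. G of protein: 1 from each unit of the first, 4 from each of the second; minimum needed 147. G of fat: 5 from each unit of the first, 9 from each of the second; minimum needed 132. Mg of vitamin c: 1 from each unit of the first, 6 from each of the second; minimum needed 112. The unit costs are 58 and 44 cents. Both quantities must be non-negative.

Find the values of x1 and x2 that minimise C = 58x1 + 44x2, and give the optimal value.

x1 = 5/3, x2 = 109/3, minimum C = 5086/3

Vertices and C = 58x1 + 44x2:
  (0, 119/3) → C = 5236/3
  (147, 0) → C = 8526
  (5/3, 109/3) → C = 5086/3
The feasible region is unbounded (it extends along (0, 1), (1, 0)), but C strictly increases along every unbounded feasible direction, so there is no improving ray and the minimum is attained at a vertex.

The binding constraints are 6x1 + 3x2 = 119 and x1 + 4x2 = 147.
Solving simultaneously gives x1 = 5/3, x2 = 109/3.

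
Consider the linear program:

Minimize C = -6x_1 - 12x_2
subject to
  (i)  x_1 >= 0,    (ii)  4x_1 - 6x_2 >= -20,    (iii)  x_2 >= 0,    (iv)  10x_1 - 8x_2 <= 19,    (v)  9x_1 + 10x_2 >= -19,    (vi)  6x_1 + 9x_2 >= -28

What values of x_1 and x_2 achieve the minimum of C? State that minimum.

x_1 = 137/14, x_2 = 69/7, minimum C = -177

The optimum lies where 4x_1 - 6x_2 = -20 and 10x_1 - 8x_2 = 19.
Solving simultaneously gives x_1 = 137/14, x_2 = 69/7.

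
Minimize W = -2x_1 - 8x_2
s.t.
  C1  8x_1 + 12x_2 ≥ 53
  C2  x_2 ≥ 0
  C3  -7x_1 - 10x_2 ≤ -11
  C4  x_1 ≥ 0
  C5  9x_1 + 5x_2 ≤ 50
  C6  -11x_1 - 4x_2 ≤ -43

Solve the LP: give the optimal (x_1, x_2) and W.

x_1 = 15/19, x_2 = 163/19, minimum W = -1334/19

Feasible corners and W = -2x_1 - 8x_2:
  (335/68, 77/68) → W = -643/34
  (76/25, 239/100) → W = -126/5
  (15/19, 163/19) → W = -1334/19

At the optimal vertex, 9x_1 + 5x_2 = 50 and -11x_1 - 4x_2 = -43.
Solving simultaneously gives x_1 = 15/19, x_2 = 163/19.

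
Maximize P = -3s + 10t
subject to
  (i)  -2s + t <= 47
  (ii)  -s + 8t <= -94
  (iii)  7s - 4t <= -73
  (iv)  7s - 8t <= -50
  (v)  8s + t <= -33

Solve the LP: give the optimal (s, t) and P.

s = -94/3, t = -47/3, maximum P = -188/3

Feasible corners and P = -3s + 10t:
  (-94/3, -47/3) → P = -188/3
  (-326/9, -229/9) → P = -1312/9
  (-24, -59/4) → P = -151/2

At the optimal vertex, -2s + t = 47 and -s + 8t = -94.
Solving simultaneously gives s = -94/3, t = -47/3.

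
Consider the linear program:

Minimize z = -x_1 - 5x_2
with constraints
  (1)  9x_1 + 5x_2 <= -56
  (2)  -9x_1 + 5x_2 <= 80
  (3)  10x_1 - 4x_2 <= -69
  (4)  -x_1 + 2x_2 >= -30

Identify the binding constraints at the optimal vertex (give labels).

(1) and (2)

Extreme points and z = -x_1 - 5x_2:
  (-68/9, 12/5) → z = -40/9
  (-569/86, 61/86) → z = 132/43
  (-310/13, -350/13) → z = 2060/13
  (-129/8, -369/16) → z = 2103/16

The minimum is at (-68/9, 12/5). Substituting into each constraint, equality holds for (1) and (2); the remaining constraints have slack.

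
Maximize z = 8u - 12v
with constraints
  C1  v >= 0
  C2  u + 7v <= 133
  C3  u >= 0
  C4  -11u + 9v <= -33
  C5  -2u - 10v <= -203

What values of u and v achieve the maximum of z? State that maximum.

Feasible corners and z = 8u - 12v:
  (133, 0) → z = 1064
  (203/2, 0) → z = 812
  (91/4, 63/4) → z = -7

u = 133, v = 0, maximum z = 1064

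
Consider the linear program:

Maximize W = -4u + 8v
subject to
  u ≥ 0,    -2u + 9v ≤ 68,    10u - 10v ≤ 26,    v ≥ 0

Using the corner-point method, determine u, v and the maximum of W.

u = 0, v = 68/9, maximum W = 544/9

Vertices and W = -4u + 8v:
  (0, 68/9) → W = 544/9
  (0, 0) → W = 0
  (457/35, 366/35) → W = 220/7
  (13/5, 0) → W = -52/5

The binding constraints are u = 0 and -2u + 9v = 68.
Solving simultaneously gives u = 0, v = 68/9.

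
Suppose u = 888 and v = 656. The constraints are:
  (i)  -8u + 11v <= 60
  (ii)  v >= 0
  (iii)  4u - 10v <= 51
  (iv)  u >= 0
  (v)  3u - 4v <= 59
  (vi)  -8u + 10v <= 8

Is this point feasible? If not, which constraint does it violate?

not feasible — violates (i)

Constraint (i): -8u + 11v = 112, which is not ≤ 60. All other constraints are satisfied.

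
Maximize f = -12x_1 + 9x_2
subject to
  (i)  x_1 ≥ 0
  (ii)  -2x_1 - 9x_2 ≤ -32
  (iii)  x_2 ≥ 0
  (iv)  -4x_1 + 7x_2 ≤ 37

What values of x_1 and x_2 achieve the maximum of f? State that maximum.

x_1 = 0, x_2 = 37/7, maximum f = 333/7

Corner points and f = -12x_1 + 9x_2:
  (0, 32/9) → f = 32
  (0, 37/7) → f = 333/7
  (16, 0) → f = -192
The feasible region is unbounded (it extends along (7, 4), (1, 0)), but f strictly decreases along every unbounded feasible direction, so there is no improving ray and the maximum is attained at a vertex.

The binding constraints are x_1 = 0 and -4x_1 + 7x_2 = 37.
Solving simultaneously gives x_1 = 0, x_2 = 37/7.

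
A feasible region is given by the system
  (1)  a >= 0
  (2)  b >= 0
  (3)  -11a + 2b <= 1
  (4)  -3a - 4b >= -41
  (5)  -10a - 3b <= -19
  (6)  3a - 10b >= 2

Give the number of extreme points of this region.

4

The feasible vertices (each the meet of two boundaries and inside every other half-plane) are:
  (41/3, 0)
  (19/10, 0)
  (209/21, 39/14)
  (196/109, 37/109)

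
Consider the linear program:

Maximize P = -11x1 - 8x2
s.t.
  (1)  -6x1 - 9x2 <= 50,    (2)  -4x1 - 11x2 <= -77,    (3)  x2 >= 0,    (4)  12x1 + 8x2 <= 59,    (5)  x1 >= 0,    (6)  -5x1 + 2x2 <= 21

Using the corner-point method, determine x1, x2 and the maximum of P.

Vertices and P = -11x1 - 8x2:
  (33/100, 172/25) → P = -5867/100
  (0, 7) → P = -56
  (0, 59/8) → P = -59

At the optimal vertex, -4x1 - 11x2 = -77 and x1 = 0.
Solving simultaneously gives x1 = 0, x2 = 7.

x1 = 0, x2 = 7, maximum P = -56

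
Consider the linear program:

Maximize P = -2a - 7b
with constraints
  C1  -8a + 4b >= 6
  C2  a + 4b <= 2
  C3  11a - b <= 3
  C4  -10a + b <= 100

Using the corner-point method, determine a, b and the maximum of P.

a = -197/16, b = -185/8, maximum P = 373/2

Corner points and P = -2a - 7b:
  (-4/9, 11/18) → P = -61/18
  (-197/16, -185/8) → P = 373/2
  (-398/41, 120/41) → P = -44/41

The optimum lies where -8a + 4b = 6 and -10a + b = 100.
Solving simultaneously gives a = -197/16, b = -185/8.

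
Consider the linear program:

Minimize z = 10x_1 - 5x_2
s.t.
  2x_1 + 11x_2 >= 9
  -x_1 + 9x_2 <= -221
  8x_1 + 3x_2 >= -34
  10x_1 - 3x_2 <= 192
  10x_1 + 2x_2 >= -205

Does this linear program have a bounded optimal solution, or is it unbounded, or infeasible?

infeasible

The boundaries 2x_1 + 11x_2 = 9 and -x_1 + 9x_2 = -221 meet at (2512/29, -433/29), but that point violates 10x_1 - 3x_2 ≤ 192. Every candidate vertex is excluded by some other constraint, so the feasible region is empty.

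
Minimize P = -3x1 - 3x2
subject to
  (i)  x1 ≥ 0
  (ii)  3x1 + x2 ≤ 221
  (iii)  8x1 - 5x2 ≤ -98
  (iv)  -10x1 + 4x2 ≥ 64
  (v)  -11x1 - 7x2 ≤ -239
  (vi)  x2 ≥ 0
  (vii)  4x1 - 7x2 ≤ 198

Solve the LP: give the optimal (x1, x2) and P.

x1 = 0, x2 = 221, minimum P = -663

Corner points and P = -3x1 - 3x2:
  (0, 221) → P = -663
  (0, 239/7) → P = -717/7
  (410/11, 1201/11) → P = -4833/11
  (254/57, 1547/57) → P = -1801/19

The optimum lies where x1 = 0 and 3x1 + x2 = 221.
Solving simultaneously gives x1 = 0, x2 = 221.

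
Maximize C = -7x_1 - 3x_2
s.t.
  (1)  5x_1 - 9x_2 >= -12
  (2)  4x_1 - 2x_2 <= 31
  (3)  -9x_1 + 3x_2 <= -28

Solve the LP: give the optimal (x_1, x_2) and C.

Extreme points and C = -7x_1 - 3x_2:
  (303/26, 203/26) → C = -105
  (48/11, 124/33) → C = -460/11
  (-37/6, -167/6) → C = 380/3

x_1 = -37/6, x_2 = -167/6, maximum C = 380/3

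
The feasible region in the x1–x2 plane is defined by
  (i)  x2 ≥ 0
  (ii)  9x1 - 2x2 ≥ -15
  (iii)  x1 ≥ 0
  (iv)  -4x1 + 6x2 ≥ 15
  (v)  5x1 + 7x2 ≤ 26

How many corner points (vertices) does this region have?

Of the 10 pairwise boundary intersections, those satisfying every inequality are:
  (0, 5/2)
  (0, 26/7)
  (51/58, 179/58)

3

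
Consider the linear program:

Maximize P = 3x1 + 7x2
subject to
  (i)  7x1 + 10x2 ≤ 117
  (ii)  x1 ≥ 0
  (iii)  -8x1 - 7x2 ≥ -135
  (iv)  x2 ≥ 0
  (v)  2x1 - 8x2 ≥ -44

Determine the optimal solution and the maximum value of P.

Extreme points and P = 3x1 + 7x2:
  (117/7, 0) → P = 351/7
  (124/19, 271/38) → P = 139/2
  (0, 0) → P = 0
  (0, 11/2) → P = 77/2

The optimum lies where 7x1 + 10x2 = 117 and 2x1 - 8x2 = -44.
Solving simultaneously gives x1 = 124/19, x2 = 271/38.

x1 = 124/19, x2 = 271/38, maximum P = 139/2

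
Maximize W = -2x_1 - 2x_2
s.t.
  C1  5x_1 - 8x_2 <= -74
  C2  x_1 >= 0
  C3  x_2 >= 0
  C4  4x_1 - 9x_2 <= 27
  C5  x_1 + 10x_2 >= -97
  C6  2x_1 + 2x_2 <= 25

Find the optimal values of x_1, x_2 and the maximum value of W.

x_1 = 0, x_2 = 37/4, maximum W = -37/2

Feasible corners and W = -2x_1 - 2x_2:
  (0, 37/4) → W = -37/2
  (2, 21/2) → W = -25
  (0, 25/2) → W = -25

At the optimal vertex, 5x_1 - 8x_2 = -74 and x_1 = 0.
Solving simultaneously gives x_1 = 0, x_2 = 37/4.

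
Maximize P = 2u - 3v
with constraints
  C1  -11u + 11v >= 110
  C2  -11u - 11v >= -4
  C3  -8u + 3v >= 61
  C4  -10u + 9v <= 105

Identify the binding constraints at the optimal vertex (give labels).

Vertices and P = 2u - 3v:
  (-31/5, 19/5) → P = -119/5
  (-15, -5) → P = -15
  (-39/7, 115/21) → P = -193/7

The maximum is at (-15, -5). Substituting into each constraint, equality holds for C1 and C4; the remaining constraints have slack.

C1 and C4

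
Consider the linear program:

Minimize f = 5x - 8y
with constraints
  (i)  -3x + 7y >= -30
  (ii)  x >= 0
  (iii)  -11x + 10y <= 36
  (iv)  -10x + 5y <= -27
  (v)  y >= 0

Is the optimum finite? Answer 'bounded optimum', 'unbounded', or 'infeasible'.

From the feasible point (10, 0), moving in the direction (10, 11) keeps every constraint satisfied while f decreases without bound.

unbounded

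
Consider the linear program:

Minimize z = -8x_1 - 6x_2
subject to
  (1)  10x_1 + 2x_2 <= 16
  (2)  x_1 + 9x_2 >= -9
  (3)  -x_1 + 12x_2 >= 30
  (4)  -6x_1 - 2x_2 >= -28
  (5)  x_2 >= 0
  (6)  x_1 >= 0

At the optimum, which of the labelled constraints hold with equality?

(1) and (6)

Vertices and z = -8x_1 - 6x_2:
  (66/61, 158/61) → z = -1476/61
  (0, 8) → z = -48
  (0, 5/2) → z = -15

The minimum is at (0, 8). Substituting into each constraint, equality holds for (1) and (6); the remaining constraints have slack.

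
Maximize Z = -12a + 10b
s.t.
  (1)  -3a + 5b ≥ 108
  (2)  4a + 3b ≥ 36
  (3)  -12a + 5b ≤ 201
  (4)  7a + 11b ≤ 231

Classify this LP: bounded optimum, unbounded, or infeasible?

Extreme points and Z = -12a + 10b:
  (-144/29, 540/29) → Z = 7128/29
  (-33/68, 1449/68) → Z = 7443/34
  (-423/56, 309/14) → Z = 4359/14
  (-1056/167, 4179/167) → Z = 54462/167
The feasible region has finitely many vertices and no improving ray; the maximum is 54462/167 at (-1056/167, 4179/167).

bounded optimum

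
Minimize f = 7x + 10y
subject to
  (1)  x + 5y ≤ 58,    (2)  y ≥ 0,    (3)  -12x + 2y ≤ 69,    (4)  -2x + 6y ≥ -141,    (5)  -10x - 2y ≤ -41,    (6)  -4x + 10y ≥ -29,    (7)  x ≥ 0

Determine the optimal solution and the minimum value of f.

x = 41/10, y = 0, minimum f = 287/10

Vertices and f = 7x + 10y:
  (89/48, 539/48) → f = 6013/48
  (145/6, 203/30) → f = 1421/6
  (41/10, 0) → f = 287/10
  (29/4, 0) → f = 203/4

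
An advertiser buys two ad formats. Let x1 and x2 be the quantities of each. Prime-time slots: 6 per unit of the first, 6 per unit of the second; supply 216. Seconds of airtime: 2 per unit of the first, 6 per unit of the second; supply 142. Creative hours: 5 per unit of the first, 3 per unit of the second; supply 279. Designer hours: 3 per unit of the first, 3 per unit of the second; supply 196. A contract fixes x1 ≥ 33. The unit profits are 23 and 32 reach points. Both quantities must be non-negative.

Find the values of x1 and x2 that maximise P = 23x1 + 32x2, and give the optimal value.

x1 = 33, x2 = 3, maximum P = 855

Feasible corners and P = 23x1 + 32x2:
  (36, 0) → P = 828
  (33, 0) → P = 759
  (33, 3) → P = 855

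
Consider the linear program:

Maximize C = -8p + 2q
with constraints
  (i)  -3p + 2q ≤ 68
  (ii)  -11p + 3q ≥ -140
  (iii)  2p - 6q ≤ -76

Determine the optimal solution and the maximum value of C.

p = -128/7, q = 46/7, maximum C = 1116/7

At the optimal vertex, -3p + 2q = 68 and 2p - 6q = -76.
Solving simultaneously gives p = -128/7, q = 46/7.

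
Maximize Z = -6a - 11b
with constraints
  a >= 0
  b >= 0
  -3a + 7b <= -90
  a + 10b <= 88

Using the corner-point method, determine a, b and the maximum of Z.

Vertices and Z = -6a - 11b:
  (30, 0) → Z = -180
  (88, 0) → Z = -528
  (1516/37, 174/37) → Z = -11010/37

The optimum lies where b = 0 and -3a + 7b = -90.
Solving simultaneously gives a = 30, b = 0.

a = 30, b = 0, maximum Z = -180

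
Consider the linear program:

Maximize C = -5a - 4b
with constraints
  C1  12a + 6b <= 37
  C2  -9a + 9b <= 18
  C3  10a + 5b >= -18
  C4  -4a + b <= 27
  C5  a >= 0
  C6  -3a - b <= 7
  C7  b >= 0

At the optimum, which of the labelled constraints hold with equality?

C5 and C7

Vertices and C = -5a - 4b:
  (25/18, 61/18) → C = -41/2
  (37/12, 0) → C = -185/12
  (0, 2) → C = -8
  (0, 0) → C = 0

The maximum is at (0, 0). Substituting into each constraint, equality holds for C5 and C7; the remaining constraints have slack.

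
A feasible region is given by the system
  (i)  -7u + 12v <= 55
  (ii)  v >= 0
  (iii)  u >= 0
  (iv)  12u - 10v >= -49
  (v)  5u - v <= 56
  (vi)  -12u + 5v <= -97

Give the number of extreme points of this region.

4

The feasible vertices (each the meet of two boundaries and inside every other half-plane) are:
  (727/53, 667/53)
  (1439/109, 1339/109)
  (56/5, 0)
  (97/12, 0)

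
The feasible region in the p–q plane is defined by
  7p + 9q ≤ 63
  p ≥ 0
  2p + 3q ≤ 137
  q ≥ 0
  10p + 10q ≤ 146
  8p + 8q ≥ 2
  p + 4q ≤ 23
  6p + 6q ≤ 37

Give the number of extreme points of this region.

5

The feasible vertices (each the meet of two boundaries and inside every other half-plane) are:
  (0, 1/4)
  (0, 23/4)
  (1/4, 0)
  (37/6, 0)
  (5/9, 101/18)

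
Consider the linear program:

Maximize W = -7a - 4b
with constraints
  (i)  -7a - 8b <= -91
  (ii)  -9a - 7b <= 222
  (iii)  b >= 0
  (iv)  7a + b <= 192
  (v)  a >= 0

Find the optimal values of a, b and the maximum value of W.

Extreme points and W = -7a - 4b:
  (13, 0) → W = -91
  (0, 91/8) → W = -91/2
  (192/7, 0) → W = -192
  (0, 192) → W = -768

a = 0, b = 91/8, maximum W = -91/2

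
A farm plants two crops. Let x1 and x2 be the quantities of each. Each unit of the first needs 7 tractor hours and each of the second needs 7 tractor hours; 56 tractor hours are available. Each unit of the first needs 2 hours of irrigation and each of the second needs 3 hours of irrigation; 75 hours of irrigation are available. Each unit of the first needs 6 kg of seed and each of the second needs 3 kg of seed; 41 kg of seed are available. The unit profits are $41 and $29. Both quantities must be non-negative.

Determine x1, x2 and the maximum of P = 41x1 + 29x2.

x1 = 17/3, x2 = 7/3, maximum P = 300

Feasible corners and P = 41x1 + 29x2:
  (0, 0) → P = 0
  (0, 8) → P = 232
  (41/6, 0) → P = 1681/6
  (17/3, 7/3) → P = 300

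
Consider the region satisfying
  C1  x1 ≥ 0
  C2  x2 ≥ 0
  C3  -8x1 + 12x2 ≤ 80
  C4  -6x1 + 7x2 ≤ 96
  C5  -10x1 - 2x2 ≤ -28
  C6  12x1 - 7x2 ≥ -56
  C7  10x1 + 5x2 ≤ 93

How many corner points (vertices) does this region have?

The feasible vertices (each the meet of two boundaries and inside every other half-plane) are:
  (14/5, 0)
  (93/10, 0)
  (22/17, 128/17)
  (179/40, 193/20)

4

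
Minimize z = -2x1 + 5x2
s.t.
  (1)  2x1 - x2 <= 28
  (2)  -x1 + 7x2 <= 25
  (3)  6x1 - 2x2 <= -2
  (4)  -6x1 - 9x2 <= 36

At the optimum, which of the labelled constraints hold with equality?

Feasible corners and z = -2x1 + 5x2:
  (9/10, 37/10) → z = 167/10
  (-159/17, 38/17) → z = 508/17
  (-15/11, -34/11) → z = -140/11

The minimum is at (-15/11, -34/11). Substituting into each constraint, equality holds for (3) and (4); the remaining constraints have slack.

(3) and (4)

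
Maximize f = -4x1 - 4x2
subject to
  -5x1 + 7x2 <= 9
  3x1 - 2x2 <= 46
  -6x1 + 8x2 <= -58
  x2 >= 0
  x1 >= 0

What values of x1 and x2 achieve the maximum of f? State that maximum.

Extreme points and f = -4x1 - 4x2:
  (21, 17/2) → f = -118
  (46/3, 0) → f = -184/3
  (29/3, 0) → f = -116/3

The optimum lies where -6x1 + 8x2 = -58 and x2 = 0.
Solving simultaneously gives x1 = 29/3, x2 = 0.

x1 = 29/3, x2 = 0, maximum f = -116/3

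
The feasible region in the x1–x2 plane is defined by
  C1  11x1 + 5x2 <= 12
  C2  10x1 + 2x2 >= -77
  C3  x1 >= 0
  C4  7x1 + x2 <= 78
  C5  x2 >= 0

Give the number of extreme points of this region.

3

Of the 10 pairwise boundary intersections, those satisfying every inequality are:
  (0, 12/5)
  (12/11, 0)
  (0, 0)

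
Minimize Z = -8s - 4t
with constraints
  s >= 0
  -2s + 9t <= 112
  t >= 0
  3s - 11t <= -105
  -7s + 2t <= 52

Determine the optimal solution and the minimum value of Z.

At the optimal vertex, -2s + 9t = 112 and 3s - 11t = -105.
Solving simultaneously gives s = 287/5, t = 126/5.

s = 287/5, t = 126/5, minimum Z = -560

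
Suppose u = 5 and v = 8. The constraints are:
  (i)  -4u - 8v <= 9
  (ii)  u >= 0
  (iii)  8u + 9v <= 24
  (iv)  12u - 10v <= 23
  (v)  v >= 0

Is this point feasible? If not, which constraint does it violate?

not feasible — violates (iii)

Constraint (iii): 8u + 9v = 112, which is not ≤ 24. All other constraints are satisfied.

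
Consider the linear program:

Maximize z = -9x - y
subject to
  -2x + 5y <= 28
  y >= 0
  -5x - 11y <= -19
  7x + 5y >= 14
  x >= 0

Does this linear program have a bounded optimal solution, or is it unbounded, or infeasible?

Extreme points and z = -9x - y:
  (0, 28/5) → z = -28/5
  (19/5, 0) → z = -171/5
  (59/52, 63/52) → z = -297/26
  (0, 14/5) → z = -14/5
The feasible region has finitely many vertices and no improving ray; the maximum is -14/5 at (0, 14/5).

bounded optimum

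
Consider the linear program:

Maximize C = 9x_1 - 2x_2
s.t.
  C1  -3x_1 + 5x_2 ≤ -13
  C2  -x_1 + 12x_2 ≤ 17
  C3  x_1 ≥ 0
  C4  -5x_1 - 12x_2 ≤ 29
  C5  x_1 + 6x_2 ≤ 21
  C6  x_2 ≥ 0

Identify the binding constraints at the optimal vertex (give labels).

C5 and C6

Feasible corners and C = 9x_1 - 2x_2:
  (241/31, 64/31) → C = 2041/31
  (13/3, 0) → C = 39
  (25/3, 19/9) → C = 637/9
  (21, 0) → C = 189

The maximum is at (21, 0). Substituting into each constraint, equality holds for C5 and C6; the remaining constraints have slack.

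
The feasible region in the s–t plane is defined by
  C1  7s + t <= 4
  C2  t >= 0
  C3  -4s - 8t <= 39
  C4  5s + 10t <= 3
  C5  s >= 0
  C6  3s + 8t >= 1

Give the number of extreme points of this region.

5

Intersecting each pair of boundary lines and keeping only the points that satisfy every inequality leaves:
  (4/7, 0)
  (37/65, 1/65)
  (1/3, 0)
  (0, 3/10)
  (0, 1/8)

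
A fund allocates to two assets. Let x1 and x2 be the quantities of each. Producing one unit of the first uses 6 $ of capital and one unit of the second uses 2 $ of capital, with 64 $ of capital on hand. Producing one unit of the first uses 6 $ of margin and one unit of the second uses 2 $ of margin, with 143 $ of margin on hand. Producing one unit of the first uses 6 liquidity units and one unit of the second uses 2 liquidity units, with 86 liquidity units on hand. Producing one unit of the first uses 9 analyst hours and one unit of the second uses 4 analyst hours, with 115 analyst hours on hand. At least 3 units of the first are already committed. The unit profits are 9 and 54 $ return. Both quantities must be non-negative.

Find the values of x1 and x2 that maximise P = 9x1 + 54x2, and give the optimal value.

Corner points and P = 9x1 + 54x2:
  (32/3, 0) → P = 96
  (3, 0) → P = 27
  (13/3, 19) → P = 1065
  (3, 22) → P = 1215

At the optimal vertex, 9x1 + 4x2 = 115 and x1 = 3.
Solving simultaneously gives x1 = 3, x2 = 22.

x1 = 3, x2 = 22, maximum P = 1215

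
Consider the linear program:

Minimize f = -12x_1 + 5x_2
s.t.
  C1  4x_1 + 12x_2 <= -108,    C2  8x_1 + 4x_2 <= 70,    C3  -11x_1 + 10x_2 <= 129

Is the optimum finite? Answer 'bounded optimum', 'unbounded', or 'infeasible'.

From the feasible point (159/10, -143/10), moving in the direction (4, -8) keeps every constraint satisfied while f decreases without bound.

unbounded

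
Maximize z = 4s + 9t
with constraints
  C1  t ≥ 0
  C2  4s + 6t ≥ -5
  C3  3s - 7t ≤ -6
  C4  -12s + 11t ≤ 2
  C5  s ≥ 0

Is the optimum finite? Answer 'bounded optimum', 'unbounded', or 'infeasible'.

From the feasible point (52/51, 22/17), moving in the direction (7, 3) keeps every constraint satisfied while z increases without bound.

unbounded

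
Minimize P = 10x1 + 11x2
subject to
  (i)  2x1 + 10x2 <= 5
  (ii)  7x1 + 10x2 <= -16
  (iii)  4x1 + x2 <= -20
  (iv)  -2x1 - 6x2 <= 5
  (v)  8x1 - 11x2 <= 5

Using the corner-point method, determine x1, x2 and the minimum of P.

x1 = -10, x2 = 5/2, minimum P = -145/2

Extreme points and P = 10x1 + 11x2:
  (-205/38, 30/19) → P = -695/19
  (-10, 5/2) → P = -145/2
  (-115/22, 10/11) → P = -465/11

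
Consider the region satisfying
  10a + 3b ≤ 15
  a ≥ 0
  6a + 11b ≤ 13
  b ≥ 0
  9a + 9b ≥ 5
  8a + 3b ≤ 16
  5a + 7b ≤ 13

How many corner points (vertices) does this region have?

5

The feasible vertices (each the meet of two boundaries and inside every other half-plane) are:
  (63/46, 10/23)
  (3/2, 0)
  (0, 13/11)
  (0, 5/9)
  (5/9, 0)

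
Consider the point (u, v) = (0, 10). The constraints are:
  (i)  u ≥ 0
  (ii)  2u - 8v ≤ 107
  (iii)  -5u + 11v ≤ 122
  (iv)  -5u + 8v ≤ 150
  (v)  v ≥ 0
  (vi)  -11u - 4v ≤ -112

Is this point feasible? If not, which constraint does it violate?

not feasible — violates (vi)

Constraint (vi): -11u - 4v = -40, which is not ≤ -112. All other constraints are satisfied.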